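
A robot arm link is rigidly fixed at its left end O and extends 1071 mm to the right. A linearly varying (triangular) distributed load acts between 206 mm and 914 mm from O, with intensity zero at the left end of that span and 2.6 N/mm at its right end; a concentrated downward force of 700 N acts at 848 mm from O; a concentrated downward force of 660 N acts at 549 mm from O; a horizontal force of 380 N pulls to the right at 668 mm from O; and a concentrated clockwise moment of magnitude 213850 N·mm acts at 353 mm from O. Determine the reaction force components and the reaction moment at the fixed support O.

O_x = -380.0 N, O_y = 2280 N, M_O = 1794000 N·mm

Resultant of the triangular load: ½ × 2.6 × 708 = 920.4 N, acting at 678 mm from O (one-third of the span from the peak).
ΣF_x = 0: O_x + 380 = 0 → O_x = -380.0 N.
ΣF_y = 0: O_y − ½·2.6·708 − 700 − 660 = 0 → O_y = 2280 N.
ΣM about O: M_O − (½·2.6·708)·678 − 700·848 − 660·549 − 213850 = 0 → M_O = 1794000 N·mm.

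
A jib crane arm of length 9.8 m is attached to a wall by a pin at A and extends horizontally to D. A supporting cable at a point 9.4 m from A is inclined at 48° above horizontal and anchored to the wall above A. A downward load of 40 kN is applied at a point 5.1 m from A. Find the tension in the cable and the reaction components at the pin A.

T = 29.20 kN, A_x = 19.54 kN, A_y = 18.30 kN

ΣM about A: T·sin48°·9.4 − 40·5.1 = 0 → T = 204/(9.4·0.743145) = 29.2031 ≈ 29.20 kN.
ΣF_x = 0: A_x − T·cos48° = 0 → A_x = 29.2031 × 0.669131 = 19.54 kN.
ΣF_y = 0: A_y + T·sin48° − 40 = 0 → A_y = 40 − 29.2031 × 0.743145 = 18.30 kN.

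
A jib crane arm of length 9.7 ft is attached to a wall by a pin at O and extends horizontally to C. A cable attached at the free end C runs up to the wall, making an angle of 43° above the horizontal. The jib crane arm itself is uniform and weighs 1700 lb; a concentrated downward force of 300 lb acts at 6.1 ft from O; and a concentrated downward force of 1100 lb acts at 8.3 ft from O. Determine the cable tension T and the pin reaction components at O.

T = 2903 lb, O_x = 2123 lb, O_y = 1120 lb

ΣM about O: T·sin43°·9.7 − 1700·4.85 − 300·6.1 − 1100·8.3 = 0 → T = 19205/(9.7·0.681998) = 2903.08 ≈ 2903 lb.
ΣF_x = 0: O_x − T·cos43° = 0 → O_x = 2903.08 × 0.731354 = 2123 lb.
ΣF_y = 0: O_y + T·sin43° − 1700 − 300 − 1100 = 0 → O_y = 3100 − 2903.08 × 0.681998 = 1120 lb.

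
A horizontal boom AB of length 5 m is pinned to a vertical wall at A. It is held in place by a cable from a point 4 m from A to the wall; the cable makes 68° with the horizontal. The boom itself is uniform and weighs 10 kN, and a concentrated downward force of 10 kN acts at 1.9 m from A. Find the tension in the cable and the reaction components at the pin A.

ΣM about A: T·sin68°·4 − 10·2.5 − 10·1.9 = 0 → T = 44/(4·0.927184) = 11.8639 ≈ 11.86 kN.
ΣF_x = 0: A_x − T·cos68° = 0 → A_x = 11.8639 × 0.374607 = 4.444 kN.
ΣF_y = 0: A_y + T·sin68° − 10 − 10 = 0 → A_y = 20 − 11.8639 × 0.927184 = 9.000 kN.

T = 11.86 kN, A_x = 4.444 kN, A_y = 9.000 kN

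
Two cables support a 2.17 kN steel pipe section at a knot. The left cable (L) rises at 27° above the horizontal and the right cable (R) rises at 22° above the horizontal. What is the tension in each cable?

T_L = 2.666 kN, T_R = 2.562 kN

ΣF_x = 0: −T_L·cos27° + T_R·cos22° = 0 → T_R = 0.960981·T_L.
ΣF_y = 0: T_L·sin27° + T_R·sin22° = 2.17.
Substitute: T_L·(0.45399 + 0.960981·0.374607) = 2.17 → T_L = 2.66591 ≈ 2.666 kN.
Then T_R = 0.960981 × 2.66591 = 2.562 kN.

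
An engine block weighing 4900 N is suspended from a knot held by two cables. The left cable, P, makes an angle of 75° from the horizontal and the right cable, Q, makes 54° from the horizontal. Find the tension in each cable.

ΣF_x = 0: −T_P·cos75° + T_Q·cos54° = 0 → T_Q = 0.440329·T_P.
ΣF_y = 0: T_P·sin75° + T_Q·sin54° = 4900.
Substitute: T_P·(0.965926 + 0.440329·0.809017) = 4900 → T_P = 3706.06 ≈ 3706 N.
Then T_Q = 0.440329 × 3706.06 = 1632 N.

T_P = 3706 N, T_Q = 1632 N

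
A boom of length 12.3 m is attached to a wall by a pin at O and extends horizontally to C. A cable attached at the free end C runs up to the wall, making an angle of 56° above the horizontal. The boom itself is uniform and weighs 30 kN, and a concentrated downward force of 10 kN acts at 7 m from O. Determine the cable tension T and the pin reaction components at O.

T = 24.96 kN, O_x = 13.96 kN, O_y = 19.31 kN

ΣM about O: T·sin56°·12.3 − 30·6.15 − 10·7 = 0 → T = 254.5/(12.3·0.829038) = 24.9579 ≈ 24.96 kN.
ΣF_x = 0: O_x − T·cos56° = 0 → O_x = 24.9579 × 0.559193 = 13.96 kN.
ΣF_y = 0: O_y + T·sin56° − 30 − 10 = 0 → O_y = 40 − 24.9579 × 0.829038 = 19.31 kN.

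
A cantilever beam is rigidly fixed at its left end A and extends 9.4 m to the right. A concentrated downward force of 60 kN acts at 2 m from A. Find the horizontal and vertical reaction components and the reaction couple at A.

ΣF_x = 0: A_x = 0.
ΣF_y = 0: A_y − 60 = 0 → A_y = 60.00 kN.
ΣM about A: M_A − 60·2 = 0 → M_A = 120.0 kN·m.

A_x = 0, A_y = 60.00 kN, M_A = 120.0 kN·m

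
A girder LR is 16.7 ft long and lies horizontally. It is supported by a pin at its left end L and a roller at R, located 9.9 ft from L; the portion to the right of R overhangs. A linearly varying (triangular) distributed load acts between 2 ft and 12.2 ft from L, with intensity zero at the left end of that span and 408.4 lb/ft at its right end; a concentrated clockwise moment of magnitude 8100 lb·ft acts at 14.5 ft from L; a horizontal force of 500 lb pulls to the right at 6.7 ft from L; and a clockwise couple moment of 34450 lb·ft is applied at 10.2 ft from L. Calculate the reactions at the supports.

Resultant of the triangular load: ½ × 408.4 × 10.2 = 2082.84 lb, acting at 8.8 ft from L (one-third of the span from the peak).
Moments about L: R_y·9.9 − (½·408.4·10.2)·8.8 − 8100 − 34450 = 0 → R_y = 60878.992/9.9 = 6149.39 ≈ 6149 lb.
ΣF_y = 0: L_y + 6149.39 − ½·408.4·10.2 = 0 → L_y = -4067 lb.
ΣF_x = 0: L_x + 500 = 0 → L_x = -500.0 lb.

L_x = -500.0 lb, L_y = -4067 lb, R_y = 6149 lb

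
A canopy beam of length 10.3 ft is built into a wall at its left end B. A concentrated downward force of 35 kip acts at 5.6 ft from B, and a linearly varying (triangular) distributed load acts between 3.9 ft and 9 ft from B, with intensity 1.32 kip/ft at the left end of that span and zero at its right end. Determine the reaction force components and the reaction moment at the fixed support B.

B_x = 0, B_y = 38.37 kip, M_B = 214.8 kip·ft

Resultant of the triangular load: ½ × 1.32 × 5.1 = 3.366 kip, acting at 5.6 ft from B (one-third of the span from the peak).
ΣF_x = 0: B_x = 0.
ΣF_y = 0: B_y − 35 − ½·1.32·5.1 = 0 → B_y = 38.37 kip.
ΣM about B: M_B − 35·5.6 − (½·1.32·5.1)·5.6 = 0 → M_B = 214.8 kip·ft.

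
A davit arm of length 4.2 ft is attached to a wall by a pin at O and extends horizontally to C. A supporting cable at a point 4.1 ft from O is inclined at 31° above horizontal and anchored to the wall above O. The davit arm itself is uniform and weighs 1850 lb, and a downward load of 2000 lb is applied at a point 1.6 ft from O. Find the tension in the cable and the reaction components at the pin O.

ΣM about O: T·sin31°·4.1 − 1850·2.1 − 2000·1.6 = 0 → T = 7085/(4.1·0.515038) = 3355.19 ≈ 3355 lb.
ΣF_x = 0: O_x − T·cos31° = 0 → O_x = 3355.19 × 0.857167 = 2876 lb.
ΣF_y = 0: O_y + T·sin31° − 1850 − 2000 = 0 → O_y = 3850 − 3355.19 × 0.515038 = 2122 lb.

T = 3355 lb, O_x = 2876 lb, O_y = 2122 lb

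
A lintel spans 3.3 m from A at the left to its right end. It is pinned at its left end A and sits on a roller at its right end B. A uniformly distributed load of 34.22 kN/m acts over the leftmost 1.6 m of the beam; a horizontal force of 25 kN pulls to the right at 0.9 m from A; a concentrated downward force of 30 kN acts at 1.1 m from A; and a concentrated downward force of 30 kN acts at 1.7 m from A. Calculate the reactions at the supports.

Resultant of the distributed load: 34.22 × 1.6 = 54.752 kN at 0.8 m from A.
Taking moments about A: B_y·3.3 − (34.22·1.6)·0.8 − 30·1.1 − 30·1.7 = 0 → B_y = 127.8016/3.3 = 38.7278 ≈ 38.73 kN.
ΣF_y = 0: A_y + 38.7278 − 34.22·1.6 − 30 − 30 = 0 → A_y = 76.02 kN.
ΣF_x = 0: A_x + 25 = 0 → A_x = -25.00 kN.

A_x = -25.00 kN, A_y = 76.02 kN, B_y = 38.73 kN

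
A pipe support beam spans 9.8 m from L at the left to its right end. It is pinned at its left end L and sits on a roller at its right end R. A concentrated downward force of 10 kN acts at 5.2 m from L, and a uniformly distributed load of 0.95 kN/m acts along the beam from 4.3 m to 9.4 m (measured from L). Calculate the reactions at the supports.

Resultant of the distributed load: 0.95 × 5.1 = 4.845 kN at 6.85 m from L.
Taking moments about L: R_y·9.8 − 10·5.2 − (0.95·5.1)·6.85 = 0 → R_y = 85.18825/9.8 = 8.69268 ≈ 8.693 kN.
ΣF_y = 0: L_y + 8.69268 − 10 − 0.95·5.1 = 0 → L_y = 6.152 kN.
ΣF_x = 0: no horizontal applied forces, so L_x = 0.

L_x = 0, L_y = 6.152 kN, R_y = 8.693 kN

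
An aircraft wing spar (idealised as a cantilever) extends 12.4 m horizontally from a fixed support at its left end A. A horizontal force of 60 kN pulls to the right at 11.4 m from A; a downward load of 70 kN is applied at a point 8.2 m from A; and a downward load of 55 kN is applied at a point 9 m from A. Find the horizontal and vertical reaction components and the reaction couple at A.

A_x = -60.00 kN, A_y = 125.0 kN, M_A = 1069 kN·m

ΣF_x = 0: A_x + 60 = 0 → A_x = -60.00 kN.
ΣF_y = 0: A_y − 70 − 55 = 0 → A_y = 125.0 kN.
ΣM about A: M_A − 70·8.2 − 55·9 = 0 → M_A = 1069 kN·m.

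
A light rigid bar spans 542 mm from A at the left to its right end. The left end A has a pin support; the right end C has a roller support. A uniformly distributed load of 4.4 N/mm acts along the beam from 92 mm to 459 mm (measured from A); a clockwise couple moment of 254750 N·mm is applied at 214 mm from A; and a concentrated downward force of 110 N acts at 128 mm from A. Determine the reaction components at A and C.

Resultant of the distributed load: 4.4 × 367 = 1614.8 N at 275.5 mm from A.
Taking moments about A: C_y·542 − (4.4·367)·275.5 − 254750 − 110·128 = 0 → C_y = 713707.4/542 = 1316.8 ≈ 1317 N.
ΣF_y = 0: A_y + 1316.8 − 4.4·367 − 110 = 0 → A_y = 408.0 N.
ΣF_x = 0: no horizontal applied forces, so A_x = 0.

A_x = 0, A_y = 408.0 N, C_y = 1317 N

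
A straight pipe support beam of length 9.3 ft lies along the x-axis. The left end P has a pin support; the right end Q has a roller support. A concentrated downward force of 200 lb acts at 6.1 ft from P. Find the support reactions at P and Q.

ΣM about P: Q_y·9.3 − 200·6.1 = 0 → Q_y = 1220/9.3 = 131.183 ≈ 131.2 lb.
ΣF_y = 0: P_y + 131.183 − 200 = 0 → P_y = 68.82 lb.
ΣF_x = 0: no horizontal applied forces, so P_x = 0.

P_x = 0, P_y = 68.82 lb, Q_y = 131.2 lb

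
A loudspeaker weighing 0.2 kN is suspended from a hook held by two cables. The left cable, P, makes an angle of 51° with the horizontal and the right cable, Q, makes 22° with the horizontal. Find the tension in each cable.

T_P = 0.1939 kN, T_Q = 0.1316 kN

ΣF_x = 0: −T_P·cos51° + T_Q·cos22° = 0 → T_Q = 0.678744·T_P.
ΣF_y = 0: T_P·sin51° + T_Q·sin22° = 0.2.
Substitute: T_P·(0.777146 + 0.678744·0.374607) = 0.2 → T_P = 0.19391 ≈ 0.1939 kN.
Then T_Q = 0.678744 × 0.19391 = 0.1316 kN.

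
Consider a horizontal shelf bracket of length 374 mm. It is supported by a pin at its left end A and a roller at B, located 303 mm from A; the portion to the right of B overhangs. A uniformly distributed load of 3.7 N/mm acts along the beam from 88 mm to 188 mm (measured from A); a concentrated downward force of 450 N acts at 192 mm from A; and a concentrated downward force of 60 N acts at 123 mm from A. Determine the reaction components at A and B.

Resultant of the distributed load: 3.7 × 100 = 370 N at 138 mm from A.
ΣM about A: B_y·303 − (3.7·100)·138 − 450·192 − 60·123 = 0 → B_y = 144840/303 = 478.02 ≈ 478.0 N.
ΣF_y = 0: A_y + 478.02 − 3.7·100 − 450 − 60 = 0 → A_y = 402.0 N.
ΣF_x = 0: no horizontal applied forces, so A_x = 0.

A_x = 0, A_y = 402.0 N, B_y = 478.0 N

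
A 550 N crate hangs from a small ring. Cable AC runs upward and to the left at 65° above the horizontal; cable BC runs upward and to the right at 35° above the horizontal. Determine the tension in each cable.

T_AC = 457.5 N, T_BC = 236.0 N

ΣF_x = 0: −T_AC·cos65° + T_BC·cos35° = 0 → T_BC = 0.515922·T_AC.
ΣF_y = 0: T_AC·sin65° + T_BC·sin35° = 550.
Substitute: T_AC·(0.906308 + 0.515922·0.573576) = 550 → T_AC = 457.484 ≈ 457.5 N.
Then T_BC = 0.515922 × 457.484 = 236.0 N.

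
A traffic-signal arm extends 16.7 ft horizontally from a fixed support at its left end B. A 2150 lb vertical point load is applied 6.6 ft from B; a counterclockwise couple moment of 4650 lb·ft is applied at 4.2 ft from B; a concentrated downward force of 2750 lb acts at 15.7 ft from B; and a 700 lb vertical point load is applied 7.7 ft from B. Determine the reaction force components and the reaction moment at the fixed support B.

B_x = 0, B_y = 5600 lb, M_B = 58100 lb·ft

ΣF_x = 0: B_x = 0.
ΣF_y = 0: B_y − 2150 − 2750 − 700 = 0 → B_y = 5600 lb.
ΣM about B: M_B − 2150·6.6 + 4650 − 2750·15.7 − 700·7.7 = 0 → M_B = 58100 lb·ft.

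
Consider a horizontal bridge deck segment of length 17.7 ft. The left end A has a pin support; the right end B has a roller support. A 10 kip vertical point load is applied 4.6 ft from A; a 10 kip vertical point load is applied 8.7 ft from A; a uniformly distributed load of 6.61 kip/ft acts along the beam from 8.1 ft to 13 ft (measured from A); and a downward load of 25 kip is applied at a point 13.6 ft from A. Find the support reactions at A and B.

Resultant of the distributed load: 6.61 × 4.9 = 32.389 kip at 10.55 ft from A.
ΣM about A: B_y·17.7 − 10·4.6 − 10·8.7 − (6.61·4.9)·10.55 − 25·13.6 = 0 → B_y = 814.70395/17.7 = 46.0285 ≈ 46.03 kip.
ΣF_y = 0: A_y + 46.0285 − 10 − 10 − 6.61·4.9 − 25 = 0 → A_y = 31.36 kip.
ΣF_x = 0: no horizontal applied forces, so A_x = 0.

A_x = 0, A_y = 31.36 kip, B_y = 46.03 kip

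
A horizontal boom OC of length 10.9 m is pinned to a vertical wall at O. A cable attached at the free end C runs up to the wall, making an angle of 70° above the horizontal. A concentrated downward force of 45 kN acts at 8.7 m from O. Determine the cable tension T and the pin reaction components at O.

T = 38.22 kN, O_x = 13.07 kN, O_y = 9.083 kN

ΣM about O: T·sin70°·10.9 − 45·8.7 = 0 → T = 391.5/(10.9·0.939693) = 38.2225 ≈ 38.22 kN.
ΣF_x = 0: O_x − T·cos70° = 0 → O_x = 38.2225 × 0.34202 = 13.07 kN.
ΣF_y = 0: O_y + T·sin70° − 45 = 0 → O_y = 45 − 38.2225 × 0.939693 = 9.083 kN.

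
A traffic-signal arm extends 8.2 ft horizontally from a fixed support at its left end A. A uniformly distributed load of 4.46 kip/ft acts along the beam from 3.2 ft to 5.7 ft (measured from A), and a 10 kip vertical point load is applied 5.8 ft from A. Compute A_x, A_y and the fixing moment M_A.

Resultant of the distributed load: 4.46 × 2.5 = 11.15 kip at 4.45 ft from A.
ΣF_x = 0: A_x = 0.
ΣF_y = 0: A_y − 4.46·2.5 − 10 = 0 → A_y = 21.15 kip.
ΣM about A: M_A − (4.46·2.5)·4.45 − 10·5.8 = 0 → M_A = 107.6 kip·ft.

A_x = 0, A_y = 21.15 kip, M_A = 107.6 kip·ft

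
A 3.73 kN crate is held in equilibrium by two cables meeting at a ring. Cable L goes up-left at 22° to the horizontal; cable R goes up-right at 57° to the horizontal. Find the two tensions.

T_L = 2.070 kN, T_R = 3.523 kN

ΣF_x = 0: −T_L·cos22° + T_R·cos57° = 0 → T_R = 1.70238·T_L.
ΣF_y = 0: T_L·sin22° + T_R·sin57° = 3.73.
Substitute: T_L·(0.374607 + 1.70238·0.838671) = 3.73 → T_L = 2.06953 ≈ 2.070 kN.
Then T_R = 1.70238 × 2.06953 = 3.523 kN.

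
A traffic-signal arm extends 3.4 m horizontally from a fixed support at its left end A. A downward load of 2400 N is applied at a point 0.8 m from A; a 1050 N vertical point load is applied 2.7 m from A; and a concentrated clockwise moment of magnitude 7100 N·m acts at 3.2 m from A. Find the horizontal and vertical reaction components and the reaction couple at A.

ΣF_x = 0: A_x = 0.
ΣF_y = 0: A_y − 2400 − 1050 = 0 → A_y = 3450 N.
ΣM about A: M_A − 2400·0.8 − 1050·2.7 − 7100 = 0 → M_A = 11860 N·m.

A_x = 0, A_y = 3450 N, M_A = 11860 N·m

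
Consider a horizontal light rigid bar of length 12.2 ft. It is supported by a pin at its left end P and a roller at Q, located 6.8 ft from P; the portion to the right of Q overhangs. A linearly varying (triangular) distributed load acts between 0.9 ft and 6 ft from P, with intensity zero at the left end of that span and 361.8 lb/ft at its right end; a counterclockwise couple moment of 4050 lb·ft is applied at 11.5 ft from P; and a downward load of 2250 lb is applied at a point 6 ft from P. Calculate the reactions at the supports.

P_x = 0, P_y = 1199 lb, Q_y = 1973 lb

Resultant of the triangular load: ½ × 361.8 × 5.1 = 922.59 lb, acting at 4.3 ft from P (one-third of the span from the peak).
Moments about P: Q_y·6.8 − (½·361.8·5.1)·4.3 + 4050 − 2250·6 = 0 → Q_y = 13417.137/6.8 = 1973.11 ≈ 1973 lb.
ΣF_y = 0: P_y + 1973.11 − ½·361.8·5.1 − 2250 = 0 → P_y = 1199 lb.
ΣF_x = 0: no horizontal applied forces, so P_x = 0.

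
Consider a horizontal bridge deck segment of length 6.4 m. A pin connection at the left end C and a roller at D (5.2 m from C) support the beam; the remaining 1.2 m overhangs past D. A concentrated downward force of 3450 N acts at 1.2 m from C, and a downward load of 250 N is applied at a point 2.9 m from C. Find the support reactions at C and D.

ΣM about C: D_y·5.2 − 3450·1.2 − 250·2.9 = 0 → D_y = 4865/5.2 = 935.577 ≈ 935.6 N.
ΣF_y = 0: C_y + 935.577 − 3450 − 250 = 0 → C_y = 2764 N.
ΣF_x = 0: no horizontal applied forces, so C_x = 0.

C_x = 0, C_y = 2764 N, D_y = 935.6 N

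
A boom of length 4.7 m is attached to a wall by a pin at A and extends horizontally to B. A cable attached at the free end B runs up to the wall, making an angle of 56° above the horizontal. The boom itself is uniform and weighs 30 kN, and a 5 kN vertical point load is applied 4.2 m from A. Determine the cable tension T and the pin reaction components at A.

T = 23.48 kN, A_x = 13.13 kN, A_y = 15.53 kN

ΣM about A: T·sin56°·4.7 − 30·2.35 − 5·4.2 = 0 → T = 91.5/(4.7·0.829038) = 23.4827 ≈ 23.48 kN.
ΣF_x = 0: A_x − T·cos56° = 0 → A_x = 23.4827 × 0.559193 = 13.13 kN.
ΣF_y = 0: A_y + T·sin56° − 30 − 5 = 0 → A_y = 35 − 23.4827 × 0.829038 = 15.53 kN.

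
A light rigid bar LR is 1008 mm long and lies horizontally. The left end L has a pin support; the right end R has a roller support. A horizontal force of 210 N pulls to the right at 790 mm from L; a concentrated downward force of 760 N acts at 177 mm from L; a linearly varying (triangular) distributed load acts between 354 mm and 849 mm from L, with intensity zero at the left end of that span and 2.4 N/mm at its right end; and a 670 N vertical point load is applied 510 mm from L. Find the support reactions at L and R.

Resultant of the triangular load: ½ × 2.4 × 495 = 594 N, acting at 684 mm from L (one-third of the span from the peak).
Taking moments about L: R_y·1008 − 760·177 − (½·2.4·495)·684 − 670·510 = 0 → R_y = 882516/1008 = 875.512 ≈ 875.5 N.
ΣF_y = 0: L_y + 875.512 − 760 − ½·2.4·495 − 670 = 0 → L_y = 1148 N.
ΣF_x = 0: L_x + 210 = 0 → L_x = -210.0 N.

L_x = -210.0 N, L_y = 1148 N, R_y = 875.5 N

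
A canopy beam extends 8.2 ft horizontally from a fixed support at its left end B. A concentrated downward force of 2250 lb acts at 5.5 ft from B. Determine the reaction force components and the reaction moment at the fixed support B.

ΣF_x = 0: B_x = 0.
ΣF_y = 0: B_y − 2250 = 0 → B_y = 2250 lb.
ΣM about B: M_B − 2250·5.5 = 0 → M_B = 12380 lb·ft.

B_x = 0, B_y = 2250 lb, M_B = 12380 lb·ft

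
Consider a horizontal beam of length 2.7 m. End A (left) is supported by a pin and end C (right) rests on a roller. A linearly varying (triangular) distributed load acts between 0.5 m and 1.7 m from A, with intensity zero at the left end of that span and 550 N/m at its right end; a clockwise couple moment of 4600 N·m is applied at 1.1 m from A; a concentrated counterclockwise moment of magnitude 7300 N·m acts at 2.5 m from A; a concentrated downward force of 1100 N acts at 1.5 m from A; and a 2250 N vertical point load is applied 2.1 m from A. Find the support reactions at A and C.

A_x = 0, A_y = 2160 N, C_y = 1520 N

Resultant of the triangular load: ½ × 550 × 1.2 = 330 N, acting at 1.3 m from A (one-third of the span from the peak).
ΣM about A: C_y·2.7 − (½·550·1.2)·1.3 − 4600 + 7300 − 1100·1.5 − 2250·2.1 = 0 → C_y = 4104/2.7 = 1520 N.
ΣF_y = 0: A_y + 1520 − ½·550·1.2 − 1100 − 2250 = 0 → A_y = 2160 N.
ΣF_x = 0: no horizontal applied forces, so A_x = 0.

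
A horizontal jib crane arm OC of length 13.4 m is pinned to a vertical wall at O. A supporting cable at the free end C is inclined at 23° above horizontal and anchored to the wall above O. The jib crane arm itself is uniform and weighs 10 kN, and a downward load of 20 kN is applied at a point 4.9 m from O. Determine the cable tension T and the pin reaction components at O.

ΣM about O: T·sin23°·13.4 − 10·6.7 − 20·4.9 = 0 → T = 165/(13.4·0.390731) = 31.5138 ≈ 31.51 kN.
ΣF_x = 0: O_x − T·cos23° = 0 → O_x = 31.5138 × 0.920505 = 29.01 kN.
ΣF_y = 0: O_y + T·sin23° − 10 − 20 = 0 → O_y = 30 − 31.5138 × 0.390731 = 17.69 kN.

T = 31.51 kN, O_x = 29.01 kN, O_y = 17.69 kN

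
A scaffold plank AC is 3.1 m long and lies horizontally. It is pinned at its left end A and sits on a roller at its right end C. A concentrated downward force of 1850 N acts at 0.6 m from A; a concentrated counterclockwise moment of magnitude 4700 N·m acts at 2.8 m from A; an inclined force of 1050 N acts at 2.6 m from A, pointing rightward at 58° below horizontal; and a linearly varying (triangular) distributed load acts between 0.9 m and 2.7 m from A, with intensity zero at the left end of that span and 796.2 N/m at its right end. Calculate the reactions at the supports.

Resultant of the triangular load: ½ × 796.2 × 1.8 = 716.58 N, acting at 2.1 m from A (one-third of the span from the peak).
ΣM about A: C_y·3.1 − 1850·0.6 + 4700 − 1050·sin58°·2.6 − (½·796.2·1.8)·2.1 = 0 → C_y = 229.989/3.1 = 74.19 N.
ΣF_y = 0: A_y + 74.19 − 1850 − 1050·sin58° − ½·796.2·1.8 = 0 → A_y = 3383 N.
ΣF_x = 0: A_x + 1050·cos58° = 0 → A_x = -556.4 N.

A_x = -556.4 N, A_y = 3383 N, C_y = 74.19 N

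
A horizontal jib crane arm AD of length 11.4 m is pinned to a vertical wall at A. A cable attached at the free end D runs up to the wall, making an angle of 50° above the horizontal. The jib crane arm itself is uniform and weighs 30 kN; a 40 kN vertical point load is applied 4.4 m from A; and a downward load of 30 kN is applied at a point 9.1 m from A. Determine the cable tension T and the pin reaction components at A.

T = 71.00 kN, A_x = 45.64 kN, A_y = 45.61 kN

ΣM about A: T·sin50°·11.4 − 30·5.7 − 40·4.4 − 30·9.1 = 0 → T = 620/(11.4·0.766044) = 70.9959 ≈ 71.00 kN.
ΣF_x = 0: A_x − T·cos50° = 0 → A_x = 70.9959 × 0.642788 = 45.64 kN.
ΣF_y = 0: A_y + T·sin50° − 30 − 40 − 30 = 0 → A_y = 100 − 70.9959 × 0.766044 = 45.61 kN.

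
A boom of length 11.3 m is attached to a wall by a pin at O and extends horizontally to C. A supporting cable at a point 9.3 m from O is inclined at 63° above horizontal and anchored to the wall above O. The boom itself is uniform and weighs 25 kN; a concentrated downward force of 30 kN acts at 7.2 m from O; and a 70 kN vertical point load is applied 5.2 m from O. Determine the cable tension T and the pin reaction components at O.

ΣM about O: T·sin63°·9.3 − 25·5.65 − 30·7.2 − 70·5.2 = 0 → T = 721.25/(9.3·0.891007) = 87.0406 ≈ 87.04 kN.
ΣF_x = 0: O_x − T·cos63° = 0 → O_x = 87.0406 × 0.45399 = 39.52 kN.
ΣF_y = 0: O_y + T·sin63° − 25 − 30 − 70 = 0 → O_y = 125 − 87.0406 × 0.891007 = 47.45 kN.

T = 87.04 kN, O_x = 39.52 kN, O_y = 47.45 kN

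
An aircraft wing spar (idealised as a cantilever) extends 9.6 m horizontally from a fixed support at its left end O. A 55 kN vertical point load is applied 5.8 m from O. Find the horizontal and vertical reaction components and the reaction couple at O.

O_x = 0, O_y = 55.00 kN, M_O = 319.0 kN·m

ΣF_x = 0: O_x = 0.
ΣF_y = 0: O_y − 55 = 0 → O_y = 55.00 kN.
ΣM about O: M_O − 55·5.8 = 0 → M_O = 319.0 kN·m.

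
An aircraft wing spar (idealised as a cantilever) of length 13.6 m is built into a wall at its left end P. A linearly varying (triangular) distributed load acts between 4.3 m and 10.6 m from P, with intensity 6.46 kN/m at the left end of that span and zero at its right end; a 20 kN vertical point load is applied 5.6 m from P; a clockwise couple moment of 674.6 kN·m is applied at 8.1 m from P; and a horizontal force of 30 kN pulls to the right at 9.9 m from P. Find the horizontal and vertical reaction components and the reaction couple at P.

P_x = -30.00 kN, P_y = 40.35 kN, M_P = 916.8 kN·m

Resultant of the triangular load: ½ × 6.46 × 6.3 = 20.349 kN, acting at 6.4 m from P (one-third of the span from the peak).
ΣF_x = 0: P_x + 30 = 0 → P_x = -30.00 kN.
ΣF_y = 0: P_y − ½·6.46·6.3 − 20 = 0 → P_y = 40.35 kN.
ΣM about P: M_P − (½·6.46·6.3)·6.4 − 20·5.6 − 674.6 = 0 → M_P = 916.8 kN·m.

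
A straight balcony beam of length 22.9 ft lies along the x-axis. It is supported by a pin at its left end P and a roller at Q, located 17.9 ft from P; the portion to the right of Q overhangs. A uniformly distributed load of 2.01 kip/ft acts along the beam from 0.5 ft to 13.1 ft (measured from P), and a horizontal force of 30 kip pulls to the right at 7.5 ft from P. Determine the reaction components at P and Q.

P_x = -30.00 kip, P_y = 15.70 kip, Q_y = 9.621 kip

Resultant of the distributed load: 2.01 × 12.6 = 25.326 kip at 6.8 ft from P.
ΣM about P: Q_y·17.9 − (2.01·12.6)·6.8 = 0 → Q_y = 172.2168/17.9 = 9.62105 ≈ 9.621 kip.
ΣF_y = 0: P_y + 9.62105 − 2.01·12.6 = 0 → P_y = 15.70 kip.
ΣF_x = 0: P_x + 30 = 0 → P_x = -30.00 kip.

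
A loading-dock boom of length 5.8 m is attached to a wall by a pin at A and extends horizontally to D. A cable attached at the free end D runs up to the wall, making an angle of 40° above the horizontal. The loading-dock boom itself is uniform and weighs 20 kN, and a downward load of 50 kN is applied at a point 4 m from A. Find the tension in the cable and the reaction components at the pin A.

ΣM about A: T·sin40°·5.8 − 20·2.9 − 50·4 = 0 → T = 258/(5.8·0.642788) = 69.2028 ≈ 69.20 kN.
ΣF_x = 0: A_x − T·cos40° = 0 → A_x = 69.2028 × 0.766044 = 53.01 kN.
ΣF_y = 0: A_y + T·sin40° − 20 − 50 = 0 → A_y = 70 − 69.2028 × 0.642788 = 25.52 kN.

T = 69.20 kN, A_x = 53.01 kN, A_y = 25.52 kN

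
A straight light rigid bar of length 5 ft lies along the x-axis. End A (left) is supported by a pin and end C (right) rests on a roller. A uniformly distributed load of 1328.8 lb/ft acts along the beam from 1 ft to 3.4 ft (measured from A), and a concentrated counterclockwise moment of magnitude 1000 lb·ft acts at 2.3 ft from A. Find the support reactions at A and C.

Resultant of the distributed load: 1328.8 × 2.4 = 3189.12 lb at 2.2 ft from A.
Moments about A: C_y·5 − (1328.8·2.4)·2.2 + 1000 = 0 → C_y = 6016.064/5 = 1203.21 ≈ 1203 lb.
ΣF_y = 0: A_y + 1203.21 − 1328.8·2.4 = 0 → A_y = 1986 lb.
ΣF_x = 0: no horizontal applied forces, so A_x = 0.

A_x = 0, A_y = 1986 lb, C_y = 1203 lb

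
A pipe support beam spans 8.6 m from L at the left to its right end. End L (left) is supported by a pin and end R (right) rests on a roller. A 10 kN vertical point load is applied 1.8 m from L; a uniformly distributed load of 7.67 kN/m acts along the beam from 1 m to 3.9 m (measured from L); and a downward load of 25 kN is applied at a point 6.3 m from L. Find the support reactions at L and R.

Resultant of the distributed load: 7.67 × 2.9 = 22.243 kN at 2.45 m from L.
ΣM about L: R_y·8.6 − 10·1.8 − (7.67·2.9)·2.45 − 25·6.3 = 0 → R_y = 229.99535/8.6 = 26.7436 ≈ 26.74 kN.
ΣF_y = 0: L_y + 26.7436 − 10 − 7.67·2.9 − 25 = 0 → L_y = 30.50 kN.
ΣF_x = 0: no horizontal applied forces, so L_x = 0.

L_x = 0, L_y = 30.50 kN, R_y = 26.74 kN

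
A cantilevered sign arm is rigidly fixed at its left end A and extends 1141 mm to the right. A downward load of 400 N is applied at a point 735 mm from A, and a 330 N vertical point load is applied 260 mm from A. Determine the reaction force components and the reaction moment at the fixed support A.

A_x = 0, A_y = 730.0 N, M_A = 379800 N·mm

ΣF_x = 0: A_x = 0.
ΣF_y = 0: A_y − 400 − 330 = 0 → A_y = 730.0 N.
ΣM about A: M_A − 400·735 − 330·260 = 0 → M_A = 379800 N·mm.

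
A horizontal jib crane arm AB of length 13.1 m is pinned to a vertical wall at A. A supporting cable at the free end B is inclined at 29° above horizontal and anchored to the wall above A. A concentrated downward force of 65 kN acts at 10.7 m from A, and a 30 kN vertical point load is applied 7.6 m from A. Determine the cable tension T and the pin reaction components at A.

ΣM about A: T·sin29°·13.1 − 65·10.7 − 30·7.6 = 0 → T = 923.5/(13.1·0.48481) = 145.41 ≈ 145.4 kN.
ΣF_x = 0: A_x − T·cos29° = 0 → A_x = 145.41 × 0.87462 = 127.2 kN.
ΣF_y = 0: A_y + T·sin29° − 65 − 30 = 0 → A_y = 95 − 145.41 × 0.48481 = 24.50 kN.

T = 145.4 kN, A_x = 127.2 kN, A_y = 24.50 kN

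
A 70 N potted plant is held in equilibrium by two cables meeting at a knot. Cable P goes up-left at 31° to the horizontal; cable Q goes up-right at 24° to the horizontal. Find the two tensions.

T_P = 78.07 N, T_Q = 73.25 N

ΣF_x = 0: −T_P·cos31° + T_Q·cos24° = 0 → T_Q = 0.938286·T_P.
ΣF_y = 0: T_P·sin31° + T_Q·sin24° = 70.
Substitute: T_P·(0.515038 + 0.938286·0.406737) = 70 → T_P = 78.0663 ≈ 78.07 N.
Then T_Q = 0.938286 × 78.0663 = 73.25 N.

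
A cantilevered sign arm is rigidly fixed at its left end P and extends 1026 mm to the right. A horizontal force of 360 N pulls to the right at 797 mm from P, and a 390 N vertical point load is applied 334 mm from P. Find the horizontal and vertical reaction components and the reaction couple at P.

P_x = -360.0 N, P_y = 390.0 N, M_P = 130300 N·mm

ΣF_x = 0: P_x + 360 = 0 → P_x = -360.0 N.
ΣF_y = 0: P_y − 390 = 0 → P_y = 390.0 N.
ΣM about P: M_P − 390·334 = 0 → M_P = 130300 N·mm.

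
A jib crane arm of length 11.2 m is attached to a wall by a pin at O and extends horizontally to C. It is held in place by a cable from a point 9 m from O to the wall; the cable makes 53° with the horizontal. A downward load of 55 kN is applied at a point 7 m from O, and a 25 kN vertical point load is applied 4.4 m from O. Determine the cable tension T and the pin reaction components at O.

ΣM about O: T·sin53°·9 − 55·7 − 25·4.4 = 0 → T = 495/(9·0.798636) = 68.8674 ≈ 68.87 kN.
ΣF_x = 0: O_x − T·cos53° = 0 → O_x = 68.8674 × 0.601815 = 41.45 kN.
ΣF_y = 0: O_y + T·sin53° − 55 − 25 = 0 → O_y = 80 − 68.8674 × 0.798636 = 25.00 kN.

T = 68.87 kN, O_x = 41.45 kN, O_y = 25.00 kN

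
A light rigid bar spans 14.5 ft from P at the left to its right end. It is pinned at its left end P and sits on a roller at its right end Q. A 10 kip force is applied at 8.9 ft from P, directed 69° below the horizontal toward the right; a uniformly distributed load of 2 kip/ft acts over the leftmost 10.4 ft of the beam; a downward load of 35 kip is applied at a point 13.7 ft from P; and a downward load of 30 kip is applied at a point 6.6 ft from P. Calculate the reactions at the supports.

P_x = -3.584 kip, P_y = 35.22 kip, Q_y = 59.91 kip

Resultant of the distributed load: 2 × 10.4 = 20.8 kip at 5.2 ft from P.
ΣM about P: Q_y·14.5 − 10·sin69°·8.9 − (2·10.4)·5.2 − 35·13.7 − 30·6.6 = 0 → Q_y = 868.749/14.5 = 59.9137 ≈ 59.91 kip.
ΣF_y = 0: P_y + 59.9137 − 10·sin69° − 2·10.4 − 35 − 30 = 0 → P_y = 35.22 kip.
ΣF_x = 0: P_x + 10·cos69° = 0 → P_x = -3.584 kip.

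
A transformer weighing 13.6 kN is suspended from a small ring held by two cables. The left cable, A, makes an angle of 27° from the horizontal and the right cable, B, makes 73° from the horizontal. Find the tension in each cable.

ΣF_x = 0: −T_A·cos27° + T_B·cos73° = 0 → T_B = 3.04751·T_A.
ΣF_y = 0: T_A·sin27° + T_B·sin73° = 13.6.
Substitute: T_A·(0.45399 + 3.04751·0.956305) = 13.6 → T_A = 4.0376 ≈ 4.038 kN.
Then T_B = 3.04751 × 4.0376 = 12.30 kN.

T_A = 4.038 kN, T_B = 12.30 kN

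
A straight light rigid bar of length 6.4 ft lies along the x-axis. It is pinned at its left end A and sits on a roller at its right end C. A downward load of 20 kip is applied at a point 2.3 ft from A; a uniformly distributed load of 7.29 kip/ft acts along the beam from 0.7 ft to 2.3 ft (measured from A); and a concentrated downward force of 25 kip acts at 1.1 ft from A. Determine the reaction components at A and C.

Resultant of the distributed load: 7.29 × 1.6 = 11.664 kip at 1.5 ft from A.
ΣM about A: C_y·6.4 − 20·2.3 − (7.29·1.6)·1.5 − 25·1.1 = 0 → C_y = 90.996/6.4 = 14.2181 ≈ 14.22 kip.
ΣF_y = 0: A_y + 14.2181 − 20 − 7.29·1.6 − 25 = 0 → A_y = 42.45 kip.
ΣF_x = 0: no horizontal applied forces, so A_x = 0.

A_x = 0, A_y = 42.45 kip, C_y = 14.22 kip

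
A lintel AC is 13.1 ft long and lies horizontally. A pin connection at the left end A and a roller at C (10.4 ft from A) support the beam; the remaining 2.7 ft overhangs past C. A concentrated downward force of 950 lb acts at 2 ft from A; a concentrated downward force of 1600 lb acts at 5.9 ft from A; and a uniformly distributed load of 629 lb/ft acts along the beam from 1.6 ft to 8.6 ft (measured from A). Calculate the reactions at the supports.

A_x = 0, A_y = 3703 lb, C_y = 3250 lb

Resultant of the distributed load: 629 × 7 = 4403 lb at 5.1 ft from A.
Moments about A: C_y·10.4 − 950·2 − 1600·5.9 − (629·7)·5.1 = 0 → C_y = 33795.3/10.4 = 3249.55 ≈ 3250 lb.
ΣF_y = 0: A_y + 3249.55 − 950 − 1600 − 629·7 = 0 → A_y = 3703 lb.
ΣF_x = 0: no horizontal applied forces, so A_x = 0.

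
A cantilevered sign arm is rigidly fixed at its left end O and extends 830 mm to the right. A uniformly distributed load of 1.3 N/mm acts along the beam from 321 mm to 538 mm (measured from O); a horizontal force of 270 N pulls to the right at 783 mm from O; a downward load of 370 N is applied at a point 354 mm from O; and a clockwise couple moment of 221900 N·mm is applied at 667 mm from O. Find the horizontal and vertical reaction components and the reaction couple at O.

O_x = -270.0 N, O_y = 652.1 N, M_O = 474000 N·mm

Resultant of the distributed load: 1.3 × 217 = 282.1 N at 429.5 mm from O.
ΣF_x = 0: O_x + 270 = 0 → O_x = -270.0 N.
ΣF_y = 0: O_y − 1.3·217 − 370 = 0 → O_y = 652.1 N.
ΣM about O: M_O − (1.3·217)·429.5 − 370·354 − 221900 = 0 → M_O = 474000 N·mm.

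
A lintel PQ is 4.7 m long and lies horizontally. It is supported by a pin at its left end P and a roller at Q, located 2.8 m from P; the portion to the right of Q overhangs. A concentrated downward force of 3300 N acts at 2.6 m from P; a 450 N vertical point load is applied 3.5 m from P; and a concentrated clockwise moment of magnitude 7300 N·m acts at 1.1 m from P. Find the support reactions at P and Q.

Taking moments about P: Q_y·2.8 − 3300·2.6 − 450·3.5 − 7300 = 0 → Q_y = 17455/2.8 = 6233.93 ≈ 6234 N.
ΣF_y = 0: P_y + 6233.93 − 3300 − 450 = 0 → P_y = -2484 N.
ΣF_x = 0: no horizontal applied forces, so P_x = 0.

P_x = 0, P_y = -2484 N, Q_y = 6234 N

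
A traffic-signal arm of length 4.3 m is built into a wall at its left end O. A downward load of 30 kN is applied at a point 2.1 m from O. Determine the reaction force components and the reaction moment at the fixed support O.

O_x = 0, O_y = 30.00 kN, M_O = 63.00 kN·m

ΣF_x = 0: O_x = 0.
ΣF_y = 0: O_y − 30 = 0 → O_y = 30.00 kN.
ΣM about O: M_O − 30·2.1 = 0 → M_O = 63.00 kN·m.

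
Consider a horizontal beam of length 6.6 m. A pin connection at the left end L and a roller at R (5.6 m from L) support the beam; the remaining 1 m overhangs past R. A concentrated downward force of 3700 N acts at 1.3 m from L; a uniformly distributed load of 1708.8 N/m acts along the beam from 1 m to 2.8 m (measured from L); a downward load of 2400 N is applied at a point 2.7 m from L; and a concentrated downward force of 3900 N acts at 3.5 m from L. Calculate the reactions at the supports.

Resultant of the distributed load: 1708.8 × 1.8 = 3075.84 N at 1.9 m from L.
Taking moments about L: R_y·5.6 − 3700·1.3 − (1708.8·1.8)·1.9 − 2400·2.7 − 3900·3.5 = 0 → R_y = 30784.096/5.6 = 5497.16 ≈ 5497 N.
ΣF_y = 0: L_y + 5497.16 − 3700 − 1708.8·1.8 − 2400 − 3900 = 0 → L_y = 7579 N.
ΣF_x = 0: no horizontal applied forces, so L_x = 0.

L_x = 0, L_y = 7579 N, R_y = 5497 N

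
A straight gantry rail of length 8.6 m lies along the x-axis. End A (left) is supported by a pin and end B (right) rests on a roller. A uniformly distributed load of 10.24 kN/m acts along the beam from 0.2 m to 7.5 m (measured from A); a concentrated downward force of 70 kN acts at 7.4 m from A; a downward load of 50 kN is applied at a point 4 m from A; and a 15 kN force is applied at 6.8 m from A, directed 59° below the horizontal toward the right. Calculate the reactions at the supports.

Resultant of the distributed load: 10.24 × 7.3 = 74.752 kN at 3.85 m from A.
Taking moments about A: B_y·8.6 − (10.24·7.3)·3.85 − 70·7.4 − 50·4 − 15·sin59°·6.8 = 0 → B_y = 1093.23/8.6 = 127.12 ≈ 127.1 kN.
ΣF_y = 0: A_y + 127.12 − 10.24·7.3 − 70 − 50 − 15·sin59° = 0 → A_y = 80.49 kN.
ΣF_x = 0: A_x + 15·cos59° = 0 → A_x = -7.726 kN.

A_x = -7.726 kN, A_y = 80.49 kN, B_y = 127.1 kN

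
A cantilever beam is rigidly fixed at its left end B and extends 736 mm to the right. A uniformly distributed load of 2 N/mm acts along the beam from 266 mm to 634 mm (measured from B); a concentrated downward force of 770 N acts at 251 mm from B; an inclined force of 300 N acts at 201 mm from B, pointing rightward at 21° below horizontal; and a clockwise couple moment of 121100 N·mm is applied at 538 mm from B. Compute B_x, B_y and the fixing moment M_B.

B_x = -280.1 N, B_y = 1614 N, M_B = 667200 N·mm

Resultant of the distributed load: 2 × 368 = 736 N at 450 mm from B.
ΣF_x = 0: B_x + 300·cos21° = 0 → B_x = -280.1 N.
ΣF_y = 0: B_y − 2·368 − 770 − 300·sin21° = 0 → B_y = 1614 N.
ΣM about B: M_B − (2·368)·450 − 770·251 − 300·sin21°·201 − 121100 = 0 → M_B = 667200 N·mm.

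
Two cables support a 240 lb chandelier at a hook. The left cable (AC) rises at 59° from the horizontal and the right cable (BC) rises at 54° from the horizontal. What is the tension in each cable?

T_AC = 153.3 lb, T_BC = 134.3 lb

ΣF_x = 0: −T_AC·cos59° + T_BC·cos54° = 0 → T_BC = 0.876235·T_AC.
ΣF_y = 0: T_AC·sin59° + T_BC·sin54° = 240.
Substitute: T_AC·(0.857167 + 0.876235·0.809017) = 240 → T_AC = 153.251 ≈ 153.3 lb.
Then T_BC = 0.876235 × 153.251 = 134.3 lb.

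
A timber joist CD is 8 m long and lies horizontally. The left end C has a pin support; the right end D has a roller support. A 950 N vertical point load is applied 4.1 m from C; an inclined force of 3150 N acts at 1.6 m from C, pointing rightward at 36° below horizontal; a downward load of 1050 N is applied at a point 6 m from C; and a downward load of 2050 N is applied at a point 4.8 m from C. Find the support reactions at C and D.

Moments about C: D_y·8 − 950·4.1 − 3150·sin36°·1.6 − 1050·6 − 2050·4.8 = 0 → D_y = 22997.4/8 = 2874.68 ≈ 2875 N.
ΣF_y = 0: C_y + 2874.68 − 950 − 3150·sin36° − 1050 − 2050 = 0 → C_y = 3027 N.
ΣF_x = 0: C_x + 3150·cos36° = 0 → C_x = -2548 N.

C_x = -2548 N, C_y = 3027 N, D_y = 2875 N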